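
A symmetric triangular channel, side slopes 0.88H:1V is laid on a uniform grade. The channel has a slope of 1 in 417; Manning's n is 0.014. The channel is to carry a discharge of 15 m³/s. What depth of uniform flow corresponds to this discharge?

y_n = 2.39 m

Manning's equation rearranged: A R^(2/3) = nQ / (1·√S) = 0.014 × 15 / (√0.002398) = 4.288.
Trying y = 3.04 m: A R^(2/3) = 8.155 — over.
Trying y = 1.79 m: A R^(2/3) = 1.986 — short.
Trying y = 2.39 m: A R^(2/3) = 4.294 — close enough.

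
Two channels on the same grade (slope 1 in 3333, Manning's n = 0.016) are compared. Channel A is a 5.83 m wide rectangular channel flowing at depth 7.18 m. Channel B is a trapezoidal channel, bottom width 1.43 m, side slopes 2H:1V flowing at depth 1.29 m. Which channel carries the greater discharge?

Channel A: Flow area A = b·y = 5.83 × 7.18 = 41.86 m². Wetted perimeter P = b + 2y = 5.83 + 2×7.18 = 20.19 m. Hydraulic radius R = A/P = 41.86/20.19 = 2.073 m. Q_A = (1/0.016)·41.86·2.073^(2/3)·√0.0003 = 73.68 m³/s.
Channel B: With bottom width b = 1.43 m and side slope z = 2: A = (b + zy)y = (1.43 + 2×1.29)×1.29 = 5.173 m²; P = b + 2y√(1+z²) = 1.43 + 2×1.29×2.236 = 7.199 m. Hydraulic radius R = A/P = 5.173/7.199 = 0.7186 m. Q_B = (1/0.016)·5.173·0.7186^(2/3)·√0.0003 = 4.493 m³/s.
Q_A = 73.68 m³/s vs Q_B = 4.493 m³/s, so channel A carries more.

channel A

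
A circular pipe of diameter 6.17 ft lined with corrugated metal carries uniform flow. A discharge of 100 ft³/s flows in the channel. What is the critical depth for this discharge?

y_c = 2.67 ft

At critical depth, Q² T / (g A³) = 1, i.e. A³/T = Q²/g = 100²/32.2 = 310.6.
Trying y = 2.96 ft: A³/T = 462.3 — too large.
Trying y = 2.13 ft: A³/T = 130.7 — too small.
Trying y = 2.67 ft: A³/T = 311.6 — close enough.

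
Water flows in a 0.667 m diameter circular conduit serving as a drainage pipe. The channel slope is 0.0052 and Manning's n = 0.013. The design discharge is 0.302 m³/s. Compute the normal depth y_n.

Manning's equation rearranged: A R^(2/3) = nQ / (1·√S) = 0.013 × 0.302 / (√0.0052) = 0.05444.
Trying y = 0.369 m: A R^(2/3) = 0.06259 — high.
Trying y = 0.238 m: A R^(2/3) = 0.02886 — low.
Trying y = 0.339 m: A R^(2/3) = 0.05441 — matches.

y_n = 0.339 m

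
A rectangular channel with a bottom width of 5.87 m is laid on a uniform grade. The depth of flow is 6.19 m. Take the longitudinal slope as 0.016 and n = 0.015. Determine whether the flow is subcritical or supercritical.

Flow area A = b·y = 5.87 × 6.19 = 36.34 m². Wetted perimeter P = b + 2y = 5.87 + 2×6.19 = 18.25 m.
Hydraulic radius R = A/P = 36.34/18.25 = 1.991 m.
V = (1/n) R^(2/3) √S = (1/0.015) × 1.991^(2/3) × √0.016 = 13.35 m/s. Hydraulic depth D_h = A/T = 36.34/5.87 = 6.19 m.
Froude number Fr = V/√(g·D_h) = 13.35/√(9.81×6.19) = 1.71, which is greater than 1, so the flow is supercritical.

supercritical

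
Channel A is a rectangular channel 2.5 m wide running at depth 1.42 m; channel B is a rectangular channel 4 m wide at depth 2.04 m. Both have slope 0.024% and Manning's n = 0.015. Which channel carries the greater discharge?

channel B

Channel A: Flow area A = b·y = 2.5 × 1.42 = 3.55 m². Wetted perimeter P = b + 2y = 2.5 + 2×1.42 = 5.34 m. Hydraulic radius R = A/P = 3.55/5.34 = 0.6648 m. Q_A = (1/0.015)·3.55·0.6648^(2/3)·√0.00024 = 2.793 m³/s.
Channel B: Flow area A = b·y = 4 × 2.04 = 8.16 m². Wetted perimeter P = b + 2y = 4 + 2×2.04 = 8.08 m. Hydraulic radius R = A/P = 8.16/8.08 = 1.01 m. Q_B = (1/0.015)·8.16·1.01^(2/3)·√0.00024 = 8.483 m³/s.
Q_A = 2.793 m³/s vs Q_B = 8.483 m³/s, so channel B carries more.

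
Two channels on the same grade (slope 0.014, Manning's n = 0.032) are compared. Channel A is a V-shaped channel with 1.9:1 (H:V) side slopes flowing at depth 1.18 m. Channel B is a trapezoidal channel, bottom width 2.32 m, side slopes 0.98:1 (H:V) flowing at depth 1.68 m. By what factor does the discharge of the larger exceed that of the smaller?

3.75

Channel A: For a triangular section with side slope z = 1.9: A = zy² = 1.9×1.18² = 2.646 m²; P = 2y√(1+z²) = 2×1.18×2.147 = 5.067 m. Hydraulic radius R = A/P = 2.646/5.067 = 0.5221 m. Q_A = (1/0.032)·2.646·0.5221^(2/3)·√0.014 = 6.343 m³/s.
Channel B: With bottom width b = 2.32 m and side slope z = 0.98: A = (b + zy)y = (2.32 + 0.98×1.68)×1.68 = 6.664 m²; P = b + 2y√(1+z²) = 2.32 + 2×1.68×1.4 = 7.024 m. Hydraulic radius R = A/P = 6.664/7.024 = 0.9486 m. Q_B = (1/0.032)·6.664·0.9486^(2/3)·√0.014 = 23.79 m³/s.
The larger discharge is 23.79 m³/s and the smaller is 6.343 m³/s; the ratio is 3.75.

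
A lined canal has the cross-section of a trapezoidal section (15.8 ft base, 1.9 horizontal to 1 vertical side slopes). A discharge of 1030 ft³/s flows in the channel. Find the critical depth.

y_c = 4.26 ft

At critical depth, Q² T / (g A³) = 1, i.e. A³/T = Q²/g = 1030²/32.2 = 32950.
Try y = 5.27 ft: A³/T = 70270 — high.
Try y = 3.36 ft: A³/T = 14500 — low.
Try y = 4.26 ft: A³/T = 32970 — ≈ 32950.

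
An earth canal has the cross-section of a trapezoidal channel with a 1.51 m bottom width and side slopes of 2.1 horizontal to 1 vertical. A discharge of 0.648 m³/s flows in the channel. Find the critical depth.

At critical depth, Q² T / (g A³) = 1, i.e. A³/T = Q²/g = 0.648²/9.81 = 0.0428.
At y = 0.187 m: A³/T = 0.01962 — short.
At y = 0.273 m: A³/T = 0.06925 — over.
At y = 0.237 m: A³/T = 0.043 — matches.

y_c = 0.237 m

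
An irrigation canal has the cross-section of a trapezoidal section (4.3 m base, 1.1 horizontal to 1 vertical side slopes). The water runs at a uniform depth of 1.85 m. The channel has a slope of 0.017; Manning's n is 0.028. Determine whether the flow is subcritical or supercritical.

supercritical

With bottom width b = 4.3 m and side slope z = 1.1: A = (b + zy)y = (4.3 + 1.1×1.85)×1.85 = 11.72 m²; P = b + 2y√(1+z²) = 4.3 + 2×1.85×1.487 = 9.8 m.
Hydraulic radius R = A/P = 11.72/9.8 = 1.196 m.
V = (1/n) R^(2/3) √S = (1/0.028) × 1.196^(2/3) × √0.017 = 5.246 m/s. Hydraulic depth D_h = A/T = 11.72/8.37 = 1.4 m.
Froude number Fr = V/√(g·D_h) = 5.246/√(9.81×1.4) = 1.42, which is greater than 1, so the flow is supercritical.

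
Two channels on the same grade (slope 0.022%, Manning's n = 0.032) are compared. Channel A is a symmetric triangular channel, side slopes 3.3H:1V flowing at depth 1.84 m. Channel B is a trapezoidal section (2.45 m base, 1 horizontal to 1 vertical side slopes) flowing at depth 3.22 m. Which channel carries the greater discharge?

channel B

Channel A: For a triangular section with side slope z = 3.3: A = zy² = 3.3×1.84² = 11.17 m²; P = 2y√(1+z²) = 2×1.84×3.448 = 12.69 m. Hydraulic radius R = A/P = 11.17/12.69 = 0.8805 m. Q_A = (1/0.032)·11.17·0.8805^(2/3)·√0.00022 = 4.757 m³/s.
Channel B: With bottom width b = 2.45 m and side slope z = 1: A = (b + zy)y = (2.45 + 1×3.22)×3.22 = 18.26 m²; P = b + 2y√(1+z²) = 2.45 + 2×3.22×1.414 = 11.56 m. Hydraulic radius R = A/P = 18.26/11.56 = 1.58 m. Q_B = (1/0.032)·18.26·1.58^(2/3)·√0.00022 = 11.48 m³/s.
Q_A = 4.757 m³/s vs Q_B = 11.48 m³/s, so channel B carries more.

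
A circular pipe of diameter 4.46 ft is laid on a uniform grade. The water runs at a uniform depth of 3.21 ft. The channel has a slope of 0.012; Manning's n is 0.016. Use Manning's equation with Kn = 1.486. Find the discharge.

Q = 148 ft³/s

For a circular section of diameter D = 4.46 ft at depth y = 3.21 ft, the central angle is θ = 2 arccos(1 − 2y/D) = 4.052 rad. Then A = (D²/8)(θ − sin θ) = 12.04 ft² and P = Dθ/2 = 9.035 ft.
Hydraulic radius R = A/P = 12.04/9.035 = 1.332 ft.
Manning's equation: Q = (1.486/n) A R^(2/3) S^(1/2) = (1.486/0.016) × 12.04 × 1.332^(2/3) × 0.012^(1/2) = 148 ft³/s.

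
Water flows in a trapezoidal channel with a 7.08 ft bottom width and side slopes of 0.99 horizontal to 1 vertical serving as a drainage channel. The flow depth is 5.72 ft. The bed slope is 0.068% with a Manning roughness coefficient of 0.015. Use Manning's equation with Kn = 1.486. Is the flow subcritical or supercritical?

subcritical

With bottom width b = 7.08 ft and side slope z = 0.99: A = (b + zy)y = (7.08 + 0.99×5.72)×5.72 = 72.89 ft²; P = b + 2y√(1+z²) = 7.08 + 2×5.72×1.407 = 23.18 ft.
Hydraulic radius R = A/P = 72.89/23.18 = 3.145 ft.
V = (1.486/n) R^(2/3) √S = (1.486/0.015) × 3.145^(2/3) × √0.00068 = 5.545 ft/s. Hydraulic depth D_h = A/T = 72.89/18.41 = 3.96 ft.
Froude number Fr = V/√(g·D_h) = 5.545/√(32.2×3.96) = 0.491, which is less than 1, so the flow is subcritical.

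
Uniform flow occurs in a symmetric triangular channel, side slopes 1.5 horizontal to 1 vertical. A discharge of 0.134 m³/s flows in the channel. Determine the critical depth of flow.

y_c = 0.277 m

At critical depth, Q² T / (g A³) = 1, i.e. A³/T = Q²/g = 0.134²/9.81 = 0.00183.
Trying y = 0.189 m: A³/T = 0.0002713 — too small.
Trying y = 0.322 m: A³/T = 0.003894 — too large.
Trying y = 0.277 m: A³/T = 0.001835 — ≈ 0.00183.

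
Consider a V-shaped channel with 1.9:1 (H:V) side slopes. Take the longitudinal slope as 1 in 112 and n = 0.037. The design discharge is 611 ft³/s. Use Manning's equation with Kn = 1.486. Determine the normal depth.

Manning's equation rearranged: A R^(2/3) = nQ / (1.486·√S) = 0.037 × 611 / (1.486 × √0.008929) = 161.
Try y = 5.15 ft: A R^(2/3) = 87.26 — short.
Try y = 7.11 ft: A R^(2/3) = 206.2 — over.
Try y = 6.48 ft: A R^(2/3) = 161 — ≈ 161.

y_n = 6.48 ft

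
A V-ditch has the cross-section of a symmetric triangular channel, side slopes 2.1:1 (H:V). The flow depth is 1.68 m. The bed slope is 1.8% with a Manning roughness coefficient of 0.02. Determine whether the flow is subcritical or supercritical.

supercritical

For a triangular section with side slope z = 2.1: A = zy² = 2.1×1.68² = 5.927 m²; P = 2y√(1+z²) = 2×1.68×2.326 = 7.815 m.
Hydraulic radius R = A/P = 5.927/7.815 = 0.7584 m.
V = (1/n) R^(2/3) √S = (1/0.02) × 0.7584^(2/3) × √0.018 = 5.579 m/s. Hydraulic depth D_h = A/T = 5.927/7.056 = 0.84 m.
Froude number Fr = V/√(g·D_h) = 5.579/√(9.81×0.84) = 1.94, which is greater than 1, so the flow is supercritical.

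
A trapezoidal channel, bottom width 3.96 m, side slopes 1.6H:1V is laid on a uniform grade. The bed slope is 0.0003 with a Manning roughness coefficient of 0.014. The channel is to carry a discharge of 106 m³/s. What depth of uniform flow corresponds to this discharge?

Manning's equation rearranged: A R^(2/3) = nQ / (1·√S) = 0.014 × 106 / (√0.0003) = 85.68.
Trying y = 3.03 m: A R^(2/3) = 38.52 — short.
Trying y = 5.09 m: A R^(2/3) = 118.3 — over.
Trying y = 4.4 m: A R^(2/3) = 85.64 — matches.

y_n = 4.4 m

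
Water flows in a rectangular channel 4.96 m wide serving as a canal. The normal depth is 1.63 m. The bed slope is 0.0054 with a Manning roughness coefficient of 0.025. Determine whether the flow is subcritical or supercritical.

Flow area A = b·y = 4.96 × 1.63 = 8.085 m². Wetted perimeter P = b + 2y = 4.96 + 2×1.63 = 8.22 m.
Hydraulic radius R = A/P = 8.085/8.22 = 0.9836 m.
V = (1/n) R^(2/3) √S = (1/0.025) × 0.9836^(2/3) × √0.0054 = 2.907 m/s. Hydraulic depth D_h = A/T = 8.085/4.96 = 1.63 m.
Froude number Fr = V/√(g·D_h) = 2.907/√(9.81×1.63) = 0.727, which is less than 1, so the flow is subcritical.

subcritical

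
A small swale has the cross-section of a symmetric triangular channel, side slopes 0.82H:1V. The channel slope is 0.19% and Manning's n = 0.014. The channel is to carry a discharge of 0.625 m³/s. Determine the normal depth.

y_n = 0.786 m

Manning's equation rearranged: A R^(2/3) = nQ / (1·√S) = 0.014 × 0.625 / (√0.0019) = 0.2007.
At y = 0.946 m: A R^(2/3) = 0.3288 — too large.
At y = 0.693 m: A R^(2/3) = 0.1434 — too small.
At y = 0.786 m: A R^(2/3) = 0.2006 — close enough.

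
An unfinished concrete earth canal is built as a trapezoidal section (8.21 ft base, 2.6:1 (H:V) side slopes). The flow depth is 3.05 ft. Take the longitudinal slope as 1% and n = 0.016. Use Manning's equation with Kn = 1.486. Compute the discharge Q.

With bottom width b = 8.21 ft and side slope z = 2.6: A = (b + zy)y = (8.21 + 2.6×3.05)×3.05 = 49.23 ft²; P = b + 2y√(1+z²) = 8.21 + 2×3.05×2.786 = 25.2 ft.
Hydraulic radius R = A/P = 49.23/25.2 = 1.953 ft.
Manning's equation: Q = (1.486/n) A R^(2/3) S^(1/2) = (1.486/0.016) × 49.23 × 1.953^(2/3) × 0.01^(1/2) = 714 ft³/s.

Q = 714 ft³/s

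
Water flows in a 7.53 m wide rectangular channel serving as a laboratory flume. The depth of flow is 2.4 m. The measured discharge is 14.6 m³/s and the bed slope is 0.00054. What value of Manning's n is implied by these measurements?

n = 0.0371

Flow area A = b·y = 7.53 × 2.4 = 18.07 m². Wetted perimeter P = b + 2y = 7.53 + 2×2.4 = 12.33 m.
Hydraulic radius R = A/P = 18.07/12.33 = 1.466 m.
Rearranging Manning's equation: n = (1/Q) A R^(2/3) S^(1/2) = (1/14.6) × 18.07 × 1.466^(2/3) × √0.00054 = 0.0371.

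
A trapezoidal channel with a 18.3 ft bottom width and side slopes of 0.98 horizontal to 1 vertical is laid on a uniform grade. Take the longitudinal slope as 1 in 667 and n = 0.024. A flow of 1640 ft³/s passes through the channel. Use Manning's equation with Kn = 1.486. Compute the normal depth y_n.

y_n = 8.43 ft

Manning's equation rearranged: A R^(2/3) = nQ / (1.486·√S) = 0.024 × 1640 / (1.486 × √0.001499) = 684.1.
At y = 9.17 ft: A R^(2/3) = 797.5 — over.
At y = 8.43 ft: A R^(2/3) = 684.3 — matches.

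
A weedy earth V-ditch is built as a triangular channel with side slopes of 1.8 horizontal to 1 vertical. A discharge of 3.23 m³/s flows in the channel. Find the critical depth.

y_c = 0.919 m

At critical depth, Q² T / (g A³) = 1, i.e. A³/T = Q²/g = 3.23²/9.81 = 1.063.
At y = 1.07 m: A³/T = 2.272 — over.
At y = 0.919 m: A³/T = 1.062 — ≈ 1.063.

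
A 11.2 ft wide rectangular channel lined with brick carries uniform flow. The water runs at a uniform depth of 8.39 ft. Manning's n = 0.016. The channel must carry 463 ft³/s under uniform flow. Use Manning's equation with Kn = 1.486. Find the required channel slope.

Flow area A = b·y = 11.2 × 8.39 = 93.97 ft². Wetted perimeter P = b + 2y = 11.2 + 2×8.39 = 27.98 ft.
Hydraulic radius R = A/P = 93.97/27.98 = 3.358 ft.
From Manning's equation, S = [nQ / (1.486 A R^(2/3))]² = [0.016 × 463 / (1.486 × 93.97 × 3.358^(2/3))]² = 0.00056.

S = 0.00056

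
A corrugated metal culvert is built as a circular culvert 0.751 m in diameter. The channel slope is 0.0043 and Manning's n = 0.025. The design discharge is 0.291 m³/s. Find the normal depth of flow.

Manning's equation rearranged: A R^(2/3) = nQ / (1·√S) = 0.025 × 0.291 / (√0.0043) = 0.1109.
Trying y = 0.61 m: A R^(2/3) = 0.144 — high.
Trying y = 0.427 m: A R^(2/3) = 0.08972 — low.
Trying y = 0.492 m: A R^(2/3) = 0.1111 — ≈ 0.1109.

y_n = 0.492 m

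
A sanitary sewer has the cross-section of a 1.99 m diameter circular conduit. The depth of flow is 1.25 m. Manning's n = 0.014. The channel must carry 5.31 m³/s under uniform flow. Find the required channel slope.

For a circular section of diameter D = 1.99 m at depth y = 1.25 m, the central angle is θ = 2 arccos(1 − 2y/D) = 3.66 rad. Then A = (D²/8)(θ − sin θ) = 2.057 m² and P = Dθ/2 = 3.642 m.
Hydraulic radius R = A/P = 2.057/3.642 = 0.5648 m.
From Manning's equation, S = [nQ / (1 A R^(2/3))]² = [0.014 × 5.31 / (1 × 2.057 × 0.5648^(2/3))]² = 0.0028.

S = 0.0028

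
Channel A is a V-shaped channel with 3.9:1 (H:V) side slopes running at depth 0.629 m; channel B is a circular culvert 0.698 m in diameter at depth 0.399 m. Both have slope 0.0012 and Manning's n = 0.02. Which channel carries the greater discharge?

Channel A: For a triangular section with side slope z = 3.9: A = zy² = 3.9×0.629² = 1.543 m²; P = 2y√(1+z²) = 2×0.629×4.026 = 5.065 m. Hydraulic radius R = A/P = 1.543/5.065 = 0.3046 m. Q_A = (1/0.02)·1.543·0.3046^(2/3)·√0.0012 = 1.21 m³/s.
Channel B: For a circular section of diameter D = 0.698 m at depth y = 0.399 m, the central angle is θ = 2 arccos(1 − 2y/D) = 3.429 rad. Then A = (D²/8)(θ − sin θ) = 0.2261 m² and P = Dθ/2 = 1.197 m. Hydraulic radius R = A/P = 0.2261/1.197 = 0.1889 m. Q_B = (1/0.02)·0.2261·0.1889^(2/3)·√0.0012 = 0.1289 m³/s.
Q_A = 1.21 m³/s vs Q_B = 0.1289 m³/s, so channel A carries more.

channel A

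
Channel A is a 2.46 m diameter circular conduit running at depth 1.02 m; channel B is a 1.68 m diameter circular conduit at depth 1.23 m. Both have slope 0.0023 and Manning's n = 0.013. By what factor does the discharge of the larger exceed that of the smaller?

1.12

Channel A: For a circular section of diameter D = 2.46 m at depth y = 1.02 m, the central angle is θ = 2 arccos(1 − 2y/D) = 2.798 rad. Then A = (D²/8)(θ − sin θ) = 1.862 m² and P = Dθ/2 = 3.442 m. Hydraulic radius R = A/P = 1.862/3.442 = 0.5411 m. Q_A = (1/0.013)·1.862·0.5411^(2/3)·√0.0023 = 4.562 m³/s.
Channel B: For a circular section of diameter D = 1.68 m at depth y = 1.23 m, the central angle is θ = 2 arccos(1 − 2y/D) = 4.107 rad. Then A = (D²/8)(θ − sin θ) = 1.739 m² and P = Dθ/2 = 3.45 m. Hydraulic radius R = A/P = 1.739/3.45 = 0.5041 m. Q_B = (1/0.013)·1.739·0.5041^(2/3)·√0.0023 = 4.064 m³/s.
The larger discharge is 4.562 m³/s and the smaller is 4.064 m³/s; the ratio is 1.12.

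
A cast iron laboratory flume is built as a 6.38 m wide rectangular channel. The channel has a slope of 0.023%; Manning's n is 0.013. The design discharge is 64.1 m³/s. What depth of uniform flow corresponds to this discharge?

Manning's equation rearranged: A R^(2/3) = nQ / (1·√S) = 0.013 × 64.1 / (√0.00023) = 54.95.
At y = 6.88 m: A R^(2/3) = 73.79 — high.
At y = 4 m: A R^(2/3) = 37.41 — low.
At y = 5.41 m: A R^(2/3) = 54.91 — close enough.

y_n = 5.41 m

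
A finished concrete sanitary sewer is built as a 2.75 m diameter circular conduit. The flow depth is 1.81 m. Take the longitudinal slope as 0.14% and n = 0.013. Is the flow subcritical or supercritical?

For a circular section of diameter D = 2.75 m at depth y = 1.81 m, the central angle is θ = 2 arccos(1 − 2y/D) = 3.785 rad. Then A = (D²/8)(θ − sin θ) = 4.146 m² and P = Dθ/2 = 5.205 m.
Hydraulic radius R = A/P = 4.146/5.205 = 0.7965 m.
V = (1/n) R^(2/3) √S = (1/0.013) × 0.7965^(2/3) × √0.0014 = 2.473 m/s. Hydraulic depth D_h = A/T = 4.146/2.609 = 1.589 m.
Froude number Fr = V/√(g·D_h) = 2.473/√(9.81×1.589) = 0.626, which is less than 1, so the flow is subcritical.

subcritical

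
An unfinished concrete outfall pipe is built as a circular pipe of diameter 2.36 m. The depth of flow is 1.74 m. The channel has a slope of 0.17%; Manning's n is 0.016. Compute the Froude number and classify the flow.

subcritical

For a circular section of diameter D = 2.36 m at depth y = 1.74 m, the central angle is θ = 2 arccos(1 − 2y/D) = 4.131 rad. Then A = (D²/8)(θ − sin θ) = 3.457 m² and P = Dθ/2 = 4.874 m.
Hydraulic radius R = A/P = 3.457/4.874 = 0.7093 m.
V = (1/n) R^(2/3) √S = (1/0.016) × 0.7093^(2/3) × √0.0017 = 2.05 m/s. Hydraulic depth D_h = A/T = 3.457/2.077 = 1.664 m.
Froude number Fr = V/√(g·D_h) = 2.05/√(9.81×1.664) = 0.507, which is less than 1, so the flow is subcritical.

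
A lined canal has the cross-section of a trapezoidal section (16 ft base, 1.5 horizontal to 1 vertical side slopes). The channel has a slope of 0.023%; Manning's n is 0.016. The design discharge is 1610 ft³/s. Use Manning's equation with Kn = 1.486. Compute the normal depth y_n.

Manning's equation rearranged: A R^(2/3) = nQ / (1.486·√S) = 0.016 × 1610 / (1.486 × √0.00023) = 1143.
Trying y = 13.1 ft: A R^(2/3) = 1771 — too large.
Trying y = 9.04 ft: A R^(2/3) = 832.5 — too small.
Trying y = 10.6 ft: A R^(2/3) = 1146 — ≈ 1143.

y_n = 10.6 ft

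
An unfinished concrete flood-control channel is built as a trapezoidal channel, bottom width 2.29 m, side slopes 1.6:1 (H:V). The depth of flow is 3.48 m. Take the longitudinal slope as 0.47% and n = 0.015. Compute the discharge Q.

With bottom width b = 2.29 m and side slope z = 1.6: A = (b + zy)y = (2.29 + 1.6×3.48)×3.48 = 27.35 m²; P = b + 2y√(1+z²) = 2.29 + 2×3.48×1.887 = 15.42 m.
Hydraulic radius R = A/P = 27.35/15.42 = 1.773 m.
Manning's equation: Q = (1/n) A R^(2/3) S^(1/2) = (1/0.015) × 27.35 × 1.773^(2/3) × 0.0047^(1/2) = 183 m³/s.

Q = 183 m³/s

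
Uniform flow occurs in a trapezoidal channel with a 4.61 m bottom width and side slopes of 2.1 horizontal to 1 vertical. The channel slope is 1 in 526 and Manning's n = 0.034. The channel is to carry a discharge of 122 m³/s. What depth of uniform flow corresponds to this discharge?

y_n = 4.12 m

Manning's equation rearranged: A R^(2/3) = nQ / (1·√S) = 0.034 × 122 / (√0.001901) = 95.13.
Trying y = 2.82 m: A R^(2/3) = 41.89 — too small.
Trying y = 4.95 m: A R^(2/3) = 143.6 — too large.
Trying y = 4.12 m: A R^(2/3) = 95.15 — ≈ 95.13.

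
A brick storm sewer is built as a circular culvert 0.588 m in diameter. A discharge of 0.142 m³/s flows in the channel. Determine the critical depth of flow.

At critical depth, Q² T / (g A³) = 1, i.e. A³/T = Q²/g = 0.142²/9.81 = 0.002055.
At y = 0.216 m: A³/T = 0.001305 — too small.
At y = 0.284 m: A³/T = 0.003729 — too large.
At y = 0.243 m: A³/T = 0.002053 — matches.

y_c = 0.243 m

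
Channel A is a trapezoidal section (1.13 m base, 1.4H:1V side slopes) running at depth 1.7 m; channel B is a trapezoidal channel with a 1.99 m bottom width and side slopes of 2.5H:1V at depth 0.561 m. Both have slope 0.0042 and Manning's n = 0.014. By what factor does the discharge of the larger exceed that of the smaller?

Channel A: With bottom width b = 1.13 m and side slope z = 1.4: A = (b + zy)y = (1.13 + 1.4×1.7)×1.7 = 5.967 m²; P = b + 2y√(1+z²) = 1.13 + 2×1.7×1.72 = 6.98 m. Hydraulic radius R = A/P = 5.967/6.98 = 0.8549 m. Q_A = (1/0.014)·5.967·0.8549^(2/3)·√0.0042 = 24.88 m³/s.
Channel B: With bottom width b = 1.99 m and side slope z = 2.5: A = (b + zy)y = (1.99 + 2.5×0.561)×0.561 = 1.903 m²; P = b + 2y√(1+z²) = 1.99 + 2×0.561×2.693 = 5.011 m. Hydraulic radius R = A/P = 1.903/5.011 = 0.3798 m. Q_B = (1/0.014)·1.903·0.3798^(2/3)·√0.0042 = 4.62 m³/s.
The larger discharge is 24.88 m³/s and the smaller is 4.62 m³/s; the ratio is 5.39.

5.39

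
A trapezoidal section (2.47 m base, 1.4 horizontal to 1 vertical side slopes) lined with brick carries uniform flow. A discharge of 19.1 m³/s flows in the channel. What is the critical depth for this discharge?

y_c = 1.4 m

At critical depth, Q² T / (g A³) = 1, i.e. A³/T = Q²/g = 19.1²/9.81 = 37.19.
At y = 1.51 m: A³/T = 49.51 — high.
At y = 1.04 m: A³/T = 12.65 — low.
At y = 1.4 m: A³/T = 37.33 — ≈ 37.19.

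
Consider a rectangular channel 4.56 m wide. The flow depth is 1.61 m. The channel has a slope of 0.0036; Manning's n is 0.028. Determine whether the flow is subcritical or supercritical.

subcritical

Flow area A = b·y = 4.56 × 1.61 = 7.342 m². Wetted perimeter P = b + 2y = 4.56 + 2×1.61 = 7.78 m.
Hydraulic radius R = A/P = 7.342/7.78 = 0.9437 m.
V = (1/n) R^(2/3) √S = (1/0.028) × 0.9437^(2/3) × √0.0036 = 2.062 m/s. Hydraulic depth D_h = A/T = 7.342/4.56 = 1.61 m.
Froude number Fr = V/√(g·D_h) = 2.062/√(9.81×1.61) = 0.519, which is less than 1, so the flow is subcritical.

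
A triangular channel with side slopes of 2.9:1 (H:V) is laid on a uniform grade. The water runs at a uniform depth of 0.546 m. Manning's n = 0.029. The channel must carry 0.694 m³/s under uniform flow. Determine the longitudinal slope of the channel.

For a triangular section with side slope z = 2.9: A = zy² = 2.9×0.546² = 0.8645 m²; P = 2y√(1+z²) = 2×0.546×3.068 = 3.35 m.
Hydraulic radius R = A/P = 0.8645/3.35 = 0.2581 m.
From Manning's equation, S = [nQ / (1 A R^(2/3))]² = [0.029 × 0.694 / (1 × 0.8645 × 0.2581^(2/3))]² = 0.0033.

S = 0.0033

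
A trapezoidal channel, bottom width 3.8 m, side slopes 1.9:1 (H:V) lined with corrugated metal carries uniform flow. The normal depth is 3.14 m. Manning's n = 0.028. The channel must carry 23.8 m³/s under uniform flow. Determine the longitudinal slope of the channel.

S = 0.00022

With bottom width b = 3.8 m and side slope z = 1.9: A = (b + zy)y = (3.8 + 1.9×3.14)×3.14 = 30.67 m²; P = b + 2y√(1+z²) = 3.8 + 2×3.14×2.147 = 17.28 m.
Hydraulic radius R = A/P = 30.67/17.28 = 1.774 m.
From Manning's equation, S = [nQ / (1 A R^(2/3))]² = [0.028 × 23.8 / (1 × 30.67 × 1.774^(2/3))]² = 0.00022.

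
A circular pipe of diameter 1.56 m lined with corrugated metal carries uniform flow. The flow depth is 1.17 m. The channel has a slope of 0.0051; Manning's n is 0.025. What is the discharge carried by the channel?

Q = 2.66 m³/s

For a circular section of diameter D = 1.56 m at depth y = 1.17 m, the central angle is θ = 2 arccos(1 − 2y/D) = 4.189 rad. Then A = (D²/8)(θ − sin θ) = 1.538 m² and P = Dθ/2 = 3.267 m.
Hydraulic radius R = A/P = 1.538/3.267 = 0.4706 m.
Manning's equation: Q = (1/n) A R^(2/3) S^(1/2) = (1/0.025) × 1.538 × 0.4706^(2/3) × 0.0051^(1/2) = 2.66 m³/s.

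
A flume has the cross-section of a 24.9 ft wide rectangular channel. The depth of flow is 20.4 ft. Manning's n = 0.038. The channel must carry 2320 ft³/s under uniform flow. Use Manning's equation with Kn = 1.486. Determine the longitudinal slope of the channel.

Flow area A = b·y = 24.9 × 20.4 = 508 ft². Wetted perimeter P = b + 2y = 24.9 + 2×20.4 = 65.7 ft.
Hydraulic radius R = A/P = 508/65.7 = 7.732 ft.
From Manning's equation, S = [nQ / (1.486 A R^(2/3))]² = [0.038 × 2320 / (1.486 × 508 × 7.732^(2/3))]² = 0.000892.

S = 0.000892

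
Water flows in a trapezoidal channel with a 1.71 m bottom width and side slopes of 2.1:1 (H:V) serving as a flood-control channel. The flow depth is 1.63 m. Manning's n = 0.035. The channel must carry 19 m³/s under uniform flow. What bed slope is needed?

S = 0.00727

With bottom width b = 1.71 m and side slope z = 2.1: A = (b + zy)y = (1.71 + 2.1×1.63)×1.63 = 8.367 m²; P = b + 2y√(1+z²) = 1.71 + 2×1.63×2.326 = 9.293 m.
Hydraulic radius R = A/P = 8.367/9.293 = 0.9004 m.
From Manning's equation, S = [nQ / (1 A R^(2/3))]² = [0.035 × 19 / (1 × 8.367 × 0.9004^(2/3))]² = 0.00727.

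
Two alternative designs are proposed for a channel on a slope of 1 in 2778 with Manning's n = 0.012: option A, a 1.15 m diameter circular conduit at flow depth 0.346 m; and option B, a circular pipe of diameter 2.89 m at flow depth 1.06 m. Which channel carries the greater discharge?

channel B

Channel A: For a circular section of diameter D = 1.15 m at depth y = 0.346 m, the central angle is θ = 2 arccos(1 − 2y/D) = 2.322 rad. Then A = (D²/8)(θ − sin θ) = 0.2631 m² and P = Dθ/2 = 1.335 m. Hydraulic radius R = A/P = 0.2631/1.335 = 0.1971 m. Q_A = (1/0.012)·0.2631·0.1971^(2/3)·√0.00036 = 0.1409 m³/s.
Channel B: For a circular section of diameter D = 2.89 m at depth y = 1.06 m, the central angle is θ = 2 arccos(1 − 2y/D) = 2.602 rad. Then A = (D²/8)(θ − sin θ) = 2.181 m² and P = Dθ/2 = 3.76 m. Hydraulic radius R = A/P = 2.181/3.76 = 0.5799 m. Q_B = (1/0.012)·2.181·0.5799^(2/3)·√0.00036 = 2.397 m³/s.
Q_A = 0.1409 m³/s vs Q_B = 2.397 m³/s, so channel B carries more.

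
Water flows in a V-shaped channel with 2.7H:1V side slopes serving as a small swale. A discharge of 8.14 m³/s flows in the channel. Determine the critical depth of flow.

y_c = 1.13 m

At critical depth, Q² T / (g A³) = 1, i.e. A³/T = Q²/g = 8.14²/9.81 = 6.754.
Try y = 0.913 m: A³/T = 2.312 — short.
Try y = 1.38 m: A³/T = 18.24 — over.
Try y = 1.13 m: A³/T = 6.716 — ≈ 6.754.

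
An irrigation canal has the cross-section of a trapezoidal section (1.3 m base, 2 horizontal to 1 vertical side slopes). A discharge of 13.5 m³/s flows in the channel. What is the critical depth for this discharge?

At critical depth, Q² T / (g A³) = 1, i.e. A³/T = Q²/g = 13.5²/9.81 = 18.58.
At y = 1.08 m: A³/T = 9.285 — too small.
At y = 1.28 m: A³/T = 18.79 — matches.

y_c = 1.28 m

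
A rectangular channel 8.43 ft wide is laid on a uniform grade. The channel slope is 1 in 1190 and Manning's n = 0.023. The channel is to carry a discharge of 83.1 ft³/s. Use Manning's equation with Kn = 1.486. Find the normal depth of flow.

Manning's equation rearranged: A R^(2/3) = nQ / (1.486·√S) = 0.023 × 83.1 / (1.486 × √0.0008403) = 44.37.
At y = 2.8 ft: A R^(2/3) = 33.39 — low.
At y = 3.44 ft: A R^(2/3) = 44.39 — matches.

y_n = 3.44 ft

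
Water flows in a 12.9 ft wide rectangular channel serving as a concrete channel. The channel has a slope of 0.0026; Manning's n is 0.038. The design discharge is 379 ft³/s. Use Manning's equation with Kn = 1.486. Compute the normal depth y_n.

Manning's equation rearranged: A R^(2/3) = nQ / (1.486·√S) = 0.038 × 379 / (1.486 × √0.0026) = 190.1.
At y = 8.35 ft: A R^(2/3) = 254.8 — too large.
At y = 6.67 ft: A R^(2/3) = 189.9 — close enough.

y_n = 6.67 ft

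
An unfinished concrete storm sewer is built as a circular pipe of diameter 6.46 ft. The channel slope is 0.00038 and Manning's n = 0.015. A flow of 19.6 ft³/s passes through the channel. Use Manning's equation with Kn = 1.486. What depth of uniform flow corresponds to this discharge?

y_n = 2.08 ft

Manning's equation rearranged: A R^(2/3) = nQ / (1.486·√S) = 0.015 × 19.6 / (1.486 × √0.00038) = 10.15.
Trying y = 1.75 ft: A R^(2/3) = 7.241 — short.
Trying y = 2.61 ft: A R^(2/3) = 15.48 — over.
Trying y = 2.08 ft: A R^(2/3) = 10.12 — matches.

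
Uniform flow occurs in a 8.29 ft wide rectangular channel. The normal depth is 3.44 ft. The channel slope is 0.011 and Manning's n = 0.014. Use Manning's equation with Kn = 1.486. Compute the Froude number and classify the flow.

supercritical

Flow area A = b·y = 8.29 × 3.44 = 28.52 ft². Wetted perimeter P = b + 2y = 8.29 + 2×3.44 = 15.17 ft.
Hydraulic radius R = A/P = 28.52/15.17 = 1.88 ft.
V = (1.486/n) R^(2/3) √S = (1.486/0.014) × 1.88^(2/3) × √0.011 = 16.96 ft/s. Hydraulic depth D_h = A/T = 28.52/8.29 = 3.44 ft.
Froude number Fr = V/√(g·D_h) = 16.96/√(32.2×3.44) = 1.61, which is greater than 1, so the flow is supercritical.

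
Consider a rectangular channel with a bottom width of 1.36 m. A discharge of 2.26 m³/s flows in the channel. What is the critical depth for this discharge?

y_c = 0.655 m

For a rectangular channel, critical depth y_c = (q²/g)^(1/3) where q = Q/b = 2.26/1.36 = 1.662 m²/s.
So y_c = (1.662²/9.81)^(1/3) = 0.655 m.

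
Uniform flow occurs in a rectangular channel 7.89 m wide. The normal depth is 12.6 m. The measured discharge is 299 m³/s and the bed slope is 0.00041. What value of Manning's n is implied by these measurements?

Flow area A = b·y = 7.89 × 12.6 = 99.41 m². Wetted perimeter P = b + 2y = 7.89 + 2×12.6 = 33.09 m.
Hydraulic radius R = A/P = 99.41/33.09 = 3.004 m.
Rearranging Manning's equation: n = (1/Q) A R^(2/3) S^(1/2) = (1/299) × 99.41 × 3.004^(2/3) × √0.00041 = 0.014.

n = 0.014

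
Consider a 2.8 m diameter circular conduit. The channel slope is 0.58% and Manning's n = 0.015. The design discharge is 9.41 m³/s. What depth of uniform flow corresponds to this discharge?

Manning's equation rearranged: A R^(2/3) = nQ / (1·√S) = 0.015 × 9.41 / (√0.0058) = 1.853.
Try y = 0.913 m: A R^(2/3) = 1.116 — short.
Try y = 1.34 m: A R^(2/3) = 2.252 — over.
Try y = 1.2 m: A R^(2/3) = 1.854 — close enough.

y_n = 1.2 m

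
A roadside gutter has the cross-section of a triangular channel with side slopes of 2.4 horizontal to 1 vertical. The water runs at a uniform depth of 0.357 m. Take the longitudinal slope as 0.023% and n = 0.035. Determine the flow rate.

Q = 0.0398 m³/s

For a triangular section with side slope z = 2.4: A = zy² = 2.4×0.357² = 0.3059 m²; P = 2y√(1+z²) = 2×0.357×2.6 = 1.856 m.
Hydraulic radius R = A/P = 0.3059/1.856 = 0.1648 m.
Manning's equation: Q = (1/n) A R^(2/3) S^(1/2) = (1/0.035) × 0.3059 × 0.1648^(2/3) × 0.00023^(1/2) = 0.0398 m³/s.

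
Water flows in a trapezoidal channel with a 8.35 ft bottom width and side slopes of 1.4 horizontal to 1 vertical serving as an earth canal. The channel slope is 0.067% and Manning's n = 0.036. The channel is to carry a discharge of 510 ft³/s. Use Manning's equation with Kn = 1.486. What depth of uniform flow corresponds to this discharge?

Manning's equation rearranged: A R^(2/3) = nQ / (1.486·√S) = 0.036 × 510 / (1.486 × √0.00067) = 477.3.
Trying y = 6.16 ft: A R^(2/3) = 242.8 — short.
Trying y = 8.52 ft: A R^(2/3) = 476.9 — matches.

y_n = 8.52 ft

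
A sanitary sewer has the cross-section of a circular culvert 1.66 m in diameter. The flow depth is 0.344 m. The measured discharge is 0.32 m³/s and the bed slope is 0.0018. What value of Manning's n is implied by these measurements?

n = 0.015

For a circular section of diameter D = 1.66 m at depth y = 0.344 m, the central angle is θ = 2 arccos(1 − 2y/D) = 1.89 rad. Then A = (D²/8)(θ − sin θ) = 0.3242 m² and P = Dθ/2 = 1.569 m.
Hydraulic radius R = A/P = 0.3242/1.569 = 0.2066 m.
Rearranging Manning's equation: n = (1/Q) A R^(2/3) S^(1/2) = (1/0.32) × 0.3242 × 0.2066^(2/3) × √0.0018 = 0.015.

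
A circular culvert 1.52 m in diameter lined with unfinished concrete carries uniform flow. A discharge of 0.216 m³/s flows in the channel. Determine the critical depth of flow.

At critical depth, Q² T / (g A³) = 1, i.e. A³/T = Q²/g = 0.216²/9.81 = 0.004756.
Try y = 0.283 m: A³/T = 0.01071 — over.
Try y = 0.185 m: A³/T = 0.002009 — short.
Try y = 0.23 m: A³/T = 0.004741 — close enough.

y_c = 0.23 m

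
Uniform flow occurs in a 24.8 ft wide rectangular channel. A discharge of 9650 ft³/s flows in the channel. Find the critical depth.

y_c = 16.8 ft

For a rectangular channel, critical depth y_c = (q²/g)^(1/3) where q = Q/b = 9650/24.8 = 389.1 ft²/s.
So y_c = (389.1²/32.2)^(1/3) = 16.8 ft.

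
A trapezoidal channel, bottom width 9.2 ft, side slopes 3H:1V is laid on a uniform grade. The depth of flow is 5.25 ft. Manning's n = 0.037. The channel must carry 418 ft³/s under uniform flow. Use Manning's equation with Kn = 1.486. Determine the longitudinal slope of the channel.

With bottom width b = 9.2 ft and side slope z = 3: A = (b + zy)y = (9.2 + 3×5.25)×5.25 = 131 ft²; P = b + 2y√(1+z²) = 9.2 + 2×5.25×3.162 = 42.4 ft.
Hydraulic radius R = A/P = 131/42.4 = 3.089 ft.
From Manning's equation, S = [nQ / (1.486 A R^(2/3))]² = [0.037 × 418 / (1.486 × 131 × 3.089^(2/3))]² = 0.0014.

S = 0.0014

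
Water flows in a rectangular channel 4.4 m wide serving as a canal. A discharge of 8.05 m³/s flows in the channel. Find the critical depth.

y_c = 0.699 m

For a rectangular channel, critical depth y_c = (q²/g)^(1/3) where q = Q/b = 8.05/4.4 = 1.83 m²/s.
So y_c = (1.83²/9.81)^(1/3) = 0.699 m.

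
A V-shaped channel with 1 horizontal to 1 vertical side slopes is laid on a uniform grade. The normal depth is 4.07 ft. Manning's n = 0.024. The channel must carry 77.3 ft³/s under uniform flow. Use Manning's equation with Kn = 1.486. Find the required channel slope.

For a triangular section with side slope z = 1: A = zy² = 1×4.07² = 16.56 ft²; P = 2y√(1+z²) = 2×4.07×1.414 = 11.51 ft.
Hydraulic radius R = A/P = 16.56/11.51 = 1.439 ft.
From Manning's equation, S = [nQ / (1.486 A R^(2/3))]² = [0.024 × 77.3 / (1.486 × 16.56 × 1.439^(2/3))]² = 0.0035.

S = 0.0035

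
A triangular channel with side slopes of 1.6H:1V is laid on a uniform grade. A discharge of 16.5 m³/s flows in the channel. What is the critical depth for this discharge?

At critical depth, Q² T / (g A³) = 1, i.e. A³/T = Q²/g = 16.5²/9.81 = 27.75.
At y = 1.55 m: A³/T = 11.45 — too small.
At y = 2.3 m: A³/T = 82.39 — too large.
At y = 1.85 m: A³/T = 27.74 — matches.

y_c = 1.85 m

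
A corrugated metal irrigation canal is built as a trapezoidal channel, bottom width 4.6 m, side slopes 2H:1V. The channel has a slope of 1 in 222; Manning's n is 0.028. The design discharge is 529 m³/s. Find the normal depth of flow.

Manning's equation rearranged: A R^(2/3) = nQ / (1·√S) = 0.028 × 529 / (√0.004505) = 220.7.
Trying y = 4.57 m: A R^(2/3) = 115.9 — too small.
Trying y = 6.07 m: A R^(2/3) = 220.7 — close enough.

y_n = 6.07 m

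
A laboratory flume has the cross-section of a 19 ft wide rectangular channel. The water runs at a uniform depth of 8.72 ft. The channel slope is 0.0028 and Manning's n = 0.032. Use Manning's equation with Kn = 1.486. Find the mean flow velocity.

Flow area A = b·y = 19 × 8.72 = 165.7 ft². Wetted perimeter P = b + 2y = 19 + 2×8.72 = 36.44 ft.
Hydraulic radius R = A/P = 165.7/36.44 = 4.547 ft.
From Manning's equation, V = (1.486/n) R^(2/3) S^(1/2) = (1.486/0.032) × 4.547^(2/3) × 0.0028^(1/2) = 6.74 ft/s.

V = 6.74 ft/s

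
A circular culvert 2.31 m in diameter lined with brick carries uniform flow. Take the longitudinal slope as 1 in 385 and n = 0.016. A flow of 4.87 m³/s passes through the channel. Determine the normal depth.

y_n = 1.19 m

Manning's equation rearranged: A R^(2/3) = nQ / (1·√S) = 0.016 × 4.87 / (√0.002597) = 1.529.
Try y = 0.964 m: A R^(2/3) = 1.058 — low.
Try y = 1.41 m: A R^(2/3) = 2.004 — high.
Try y = 1.19 m: A R^(2/3) = 1.528 — matches.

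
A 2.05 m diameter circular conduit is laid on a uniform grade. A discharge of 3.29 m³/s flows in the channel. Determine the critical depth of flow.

At critical depth, Q² T / (g A³) = 1, i.e. A³/T = Q²/g = 3.29²/9.81 = 1.103.
At y = 1.07 m: A³/T = 2.584 — over.
At y = 0.597 m: A³/T = 0.274 — short.
At y = 0.857 m: A³/T = 1.105 — ≈ 1.103.

y_c = 0.857 m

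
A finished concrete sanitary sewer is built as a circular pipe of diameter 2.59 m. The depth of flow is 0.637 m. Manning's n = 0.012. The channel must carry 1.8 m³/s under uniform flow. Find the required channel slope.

For a circular section of diameter D = 2.59 m at depth y = 0.637 m, the central angle is θ = 2 arccos(1 − 2y/D) = 2.076 rad. Then A = (D²/8)(θ − sin θ) = 1.007 m² and P = Dθ/2 = 2.688 m.
Hydraulic radius R = A/P = 1.007/2.688 = 0.3745 m.
From Manning's equation, S = [nQ / (1 A R^(2/3))]² = [0.012 × 1.8 / (1 × 1.007 × 0.3745^(2/3))]² = 0.00171.

S = 0.00171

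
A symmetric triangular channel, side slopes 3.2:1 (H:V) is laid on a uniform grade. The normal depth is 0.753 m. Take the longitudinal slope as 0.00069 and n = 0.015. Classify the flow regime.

For a triangular section with side slope z = 3.2: A = zy² = 3.2×0.753² = 1.814 m²; P = 2y√(1+z²) = 2×0.753×3.353 = 5.049 m.
Hydraulic radius R = A/P = 1.814/5.049 = 0.3594 m.
V = (1/n) R^(2/3) √S = (1/0.015) × 0.3594^(2/3) × √0.00069 = 0.8852 m/s. Hydraulic depth D_h = A/T = 1.814/4.819 = 0.3765 m.
Froude number Fr = V/√(g·D_h) = 0.8852/√(9.81×0.3765) = 0.461, which is less than 1, so the flow is subcritical.

subcritical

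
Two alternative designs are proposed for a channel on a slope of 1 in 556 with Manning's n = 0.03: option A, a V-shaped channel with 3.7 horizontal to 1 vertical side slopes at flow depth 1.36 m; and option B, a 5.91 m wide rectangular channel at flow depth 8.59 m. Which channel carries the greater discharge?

Channel A: For a triangular section with side slope z = 3.7: A = zy² = 3.7×1.36² = 6.844 m²; P = 2y√(1+z²) = 2×1.36×3.833 = 10.43 m. Hydraulic radius R = A/P = 6.844/10.43 = 0.6564 m. Q_A = (1/0.03)·6.844·0.6564^(2/3)·√0.001799 = 7.307 m³/s.
Channel B: Flow area A = b·y = 5.91 × 8.59 = 50.77 m². Wetted perimeter P = b + 2y = 5.91 + 2×8.59 = 23.09 m. Hydraulic radius R = A/P = 50.77/23.09 = 2.199 m. Q_B = (1/0.03)·50.77·2.199^(2/3)·√0.001799 = 121.3 m³/s.
Q_A = 7.307 m³/s vs Q_B = 121.3 m³/s, so channel B carries more.

channel B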